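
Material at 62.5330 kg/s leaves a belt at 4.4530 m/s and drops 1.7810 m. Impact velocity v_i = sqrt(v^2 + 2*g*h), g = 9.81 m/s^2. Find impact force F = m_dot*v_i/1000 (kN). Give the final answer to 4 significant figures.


v_i = sqrt(4.4530^2 + 2*9.81*1.7810) = 7.40084 m/s
F = 62.5330 * 7.40084 / 1000
F = 0.4628 kN


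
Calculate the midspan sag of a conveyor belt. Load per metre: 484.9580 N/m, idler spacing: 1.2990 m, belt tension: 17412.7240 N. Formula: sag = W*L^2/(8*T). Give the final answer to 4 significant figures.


sag = 484.9580 * 1.2990^2 / (8 * 17412.7240)
sag = 0.005874 m


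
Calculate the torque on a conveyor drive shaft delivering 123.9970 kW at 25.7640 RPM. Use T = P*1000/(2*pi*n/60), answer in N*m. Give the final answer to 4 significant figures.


omega = 2*pi*25.7640/60 = 2.698 rad/s
T = 123.9970*1000 / 2.698
T = 45960 N*m


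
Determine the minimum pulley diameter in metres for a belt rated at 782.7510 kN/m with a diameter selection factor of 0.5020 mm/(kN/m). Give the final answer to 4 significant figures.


D = 782.7510 * 0.5020 / 1000
D = 0.3929 m


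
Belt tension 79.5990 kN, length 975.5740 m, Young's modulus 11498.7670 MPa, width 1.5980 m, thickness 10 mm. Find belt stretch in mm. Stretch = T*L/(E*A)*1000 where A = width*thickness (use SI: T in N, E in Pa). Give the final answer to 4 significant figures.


A = 1.5980 * 0.01 = 0.01598 m^2
Stretch = 79.5990*1000 * 975.5740 / (11498.7670e6 * 0.01598) * 1000
Stretch = 422.6 mm


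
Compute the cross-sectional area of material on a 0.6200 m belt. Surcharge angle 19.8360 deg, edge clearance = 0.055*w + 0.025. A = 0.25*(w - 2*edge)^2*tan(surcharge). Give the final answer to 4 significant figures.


edge = 0.055*0.6200 + 0.025 = 0.0591 m
ew = 0.6200 - 2*0.0591 = 0.5018 m
A = 0.25 * 0.5018^2 * tan(19.8360 deg)
A = 0.02271 m^2


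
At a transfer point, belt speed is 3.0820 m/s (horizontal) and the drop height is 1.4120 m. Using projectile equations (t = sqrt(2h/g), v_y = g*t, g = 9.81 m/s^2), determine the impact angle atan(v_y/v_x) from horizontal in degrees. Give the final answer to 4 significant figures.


t = sqrt(2*1.4120/9.81) = 0.536535 s
v_y = 9.81 * 0.536535 = 5.26341 m/s
angle = atan(5.26341 / 3.0820) = 59.65 deg


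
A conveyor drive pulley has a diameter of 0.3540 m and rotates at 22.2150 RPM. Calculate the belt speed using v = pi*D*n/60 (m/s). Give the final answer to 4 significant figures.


v = pi * 0.3540 * 22.2150 / 60
v = 0.4118 m/s


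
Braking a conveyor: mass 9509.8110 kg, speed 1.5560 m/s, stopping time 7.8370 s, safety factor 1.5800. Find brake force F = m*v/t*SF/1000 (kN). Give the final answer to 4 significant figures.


F = 9509.8110 * 1.5560 / 7.8370 * 1.5800 / 1000
F = 2.983 kN


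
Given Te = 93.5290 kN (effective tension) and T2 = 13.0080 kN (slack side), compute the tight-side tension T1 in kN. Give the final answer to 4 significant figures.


T1 = Te + T2 = 93.5290 + 13.0080
T1 = 106.5 kN


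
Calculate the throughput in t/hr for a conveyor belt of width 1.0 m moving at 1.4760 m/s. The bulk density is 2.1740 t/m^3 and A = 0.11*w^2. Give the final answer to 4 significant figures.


A = 0.11 * 1.0^2 = 0.11 m^2
C = 0.11 * 1.4760 * 2.1740 * 3600
C = 1271 t/hr


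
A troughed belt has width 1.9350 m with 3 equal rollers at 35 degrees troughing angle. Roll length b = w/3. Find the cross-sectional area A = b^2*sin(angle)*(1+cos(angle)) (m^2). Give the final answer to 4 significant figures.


b = 1.9350/3 = 0.645 m
A = 0.645^2 * sin(35 deg) * (1 + cos(35 deg))
A = 0.4341 m^2


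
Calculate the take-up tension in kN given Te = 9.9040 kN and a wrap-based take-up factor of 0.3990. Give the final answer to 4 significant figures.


T_tu = 9.9040 * 0.3990
T_tu = 3.952 kN


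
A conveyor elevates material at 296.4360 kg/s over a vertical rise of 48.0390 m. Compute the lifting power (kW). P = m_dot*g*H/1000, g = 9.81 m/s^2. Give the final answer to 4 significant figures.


P = 296.4360 * 9.81 * 48.0390 / 1000
P = 139.7 kW


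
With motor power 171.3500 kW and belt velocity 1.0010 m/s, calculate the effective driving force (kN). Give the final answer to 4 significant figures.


Te = P / v = 171.3500 / 1.0010
Te = 171.2 kN


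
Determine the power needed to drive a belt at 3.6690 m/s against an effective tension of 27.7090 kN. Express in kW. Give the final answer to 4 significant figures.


P = Te * v = 27.7090 * 3.6690
P = 101.7 kW


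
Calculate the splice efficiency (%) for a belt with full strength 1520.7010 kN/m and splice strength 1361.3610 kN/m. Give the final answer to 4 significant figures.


Eff = 1361.3610 / 1520.7010 * 100
Eff = 89.52 %


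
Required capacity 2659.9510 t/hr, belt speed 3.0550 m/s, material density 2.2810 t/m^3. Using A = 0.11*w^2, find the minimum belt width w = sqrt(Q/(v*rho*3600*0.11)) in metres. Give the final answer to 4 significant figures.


A_req = 2659.9510 / (3.0550 * 2.2810 * 3600) = 0.106031 m^2
w = sqrt(0.106031 / 0.11)
w = 0.9818 m


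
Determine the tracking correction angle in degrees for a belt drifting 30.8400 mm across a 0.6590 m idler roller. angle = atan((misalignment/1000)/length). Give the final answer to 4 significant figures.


misalign_m = 30.8400 / 1000 = 0.030840 m
angle = atan(0.030840 / 0.6590)
angle = 2.679 deg


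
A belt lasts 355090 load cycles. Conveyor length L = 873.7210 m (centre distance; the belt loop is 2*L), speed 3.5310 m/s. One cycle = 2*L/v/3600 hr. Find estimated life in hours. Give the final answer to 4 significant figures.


cycle_time = 2 * 873.7210 / 3.5310 / 3600 = 0.137468 hr
life = 355090 * 0.137468 = 48810 hours


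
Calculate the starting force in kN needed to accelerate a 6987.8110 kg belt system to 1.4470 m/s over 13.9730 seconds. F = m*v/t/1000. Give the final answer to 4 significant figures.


F = 6987.8110 * 1.4470 / 13.9730 / 1000
F = 0.7236 kN


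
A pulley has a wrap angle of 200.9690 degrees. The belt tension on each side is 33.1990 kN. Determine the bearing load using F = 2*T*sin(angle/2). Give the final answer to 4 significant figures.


F = 2 * 33.1990 * sin(200.9690/2 deg)
F = 65.29 kN


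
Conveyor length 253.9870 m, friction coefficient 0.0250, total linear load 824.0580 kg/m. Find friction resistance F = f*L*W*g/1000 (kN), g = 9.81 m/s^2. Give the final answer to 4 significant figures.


F = 0.0250 * 253.9870 * 824.0580 * 9.81 / 1000
F = 51.33 kN


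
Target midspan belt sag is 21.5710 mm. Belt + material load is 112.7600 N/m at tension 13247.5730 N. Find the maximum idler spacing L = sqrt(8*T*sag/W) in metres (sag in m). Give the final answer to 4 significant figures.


sag = 21.5710/1000 = 0.021571 m
L = sqrt(8 * 13247.5730 * 0.021571 / 112.7600)
L = 4.503 m


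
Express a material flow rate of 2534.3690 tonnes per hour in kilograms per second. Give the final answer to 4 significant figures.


m_dot = 2534.3690 * 1000 / 3600
m_dot = 704.0 kg/s


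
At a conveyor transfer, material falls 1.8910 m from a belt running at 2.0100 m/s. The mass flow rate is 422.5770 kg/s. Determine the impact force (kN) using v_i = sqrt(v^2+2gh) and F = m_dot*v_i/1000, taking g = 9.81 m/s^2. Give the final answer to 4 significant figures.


v_i = sqrt(2.0100^2 + 2*9.81*1.8910) = 6.41417 m/s
F = 422.5770 * 6.41417 / 1000
F = 2.710 kN


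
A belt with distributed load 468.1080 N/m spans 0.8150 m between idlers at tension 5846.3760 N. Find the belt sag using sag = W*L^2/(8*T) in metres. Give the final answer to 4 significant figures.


sag = 468.1080 * 0.8150^2 / (8 * 5846.3760)
sag = 0.006648 m


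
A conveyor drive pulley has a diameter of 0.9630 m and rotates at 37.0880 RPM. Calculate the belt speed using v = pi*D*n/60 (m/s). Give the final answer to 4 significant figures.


v = pi * 0.9630 * 37.0880 / 60
v = 1.870 m/s


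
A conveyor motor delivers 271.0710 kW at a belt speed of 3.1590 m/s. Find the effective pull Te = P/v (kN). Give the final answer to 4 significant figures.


Te = P / v = 271.0710 / 3.1590
Te = 85.81 kN


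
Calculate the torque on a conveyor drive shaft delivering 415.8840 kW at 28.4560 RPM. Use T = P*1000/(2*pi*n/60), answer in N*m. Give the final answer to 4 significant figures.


omega = 2*pi*28.4560/60 = 2.97991 rad/s
T = 415.8840*1000 / 2.97991
T = 139600 N*m


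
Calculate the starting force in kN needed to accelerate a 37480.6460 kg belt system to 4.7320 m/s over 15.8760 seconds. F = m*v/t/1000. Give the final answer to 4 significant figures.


F = 37480.6460 * 4.7320 / 15.8760 / 1000
F = 11.17 kN


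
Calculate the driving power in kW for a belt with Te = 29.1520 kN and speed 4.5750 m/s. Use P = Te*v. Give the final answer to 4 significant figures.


P = Te * v = 29.1520 * 4.5750
P = 133.4 kW


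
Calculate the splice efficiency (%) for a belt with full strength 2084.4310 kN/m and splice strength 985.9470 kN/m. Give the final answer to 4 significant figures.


Eff = 985.9470 / 2084.4310 * 100
Eff = 47.30 %


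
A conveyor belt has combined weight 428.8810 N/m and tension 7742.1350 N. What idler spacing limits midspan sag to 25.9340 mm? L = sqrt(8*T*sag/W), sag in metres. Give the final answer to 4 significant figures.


sag = 25.9340/1000 = 0.025934 m
L = sqrt(8 * 7742.1350 * 0.025934 / 428.8810)
L = 1.935 m


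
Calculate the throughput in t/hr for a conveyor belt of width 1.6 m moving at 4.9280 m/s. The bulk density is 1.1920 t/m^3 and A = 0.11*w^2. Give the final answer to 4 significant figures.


A = 0.11 * 1.6^2 = 0.2816 m^2
C = 0.2816 * 4.9280 * 1.1920 * 3600
C = 5955 t/hr


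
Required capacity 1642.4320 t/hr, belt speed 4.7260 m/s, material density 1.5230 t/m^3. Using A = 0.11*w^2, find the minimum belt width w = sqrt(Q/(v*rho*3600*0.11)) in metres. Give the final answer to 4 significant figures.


A_req = 1642.4320 / (4.7260 * 1.5230 * 3600) = 0.0633857 m^2
w = sqrt(0.0633857 / 0.11)
w = 0.7591 m


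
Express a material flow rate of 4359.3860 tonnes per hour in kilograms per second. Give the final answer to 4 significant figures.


m_dot = 4359.3860 * 1000 / 3600
m_dot = 1211 kg/s


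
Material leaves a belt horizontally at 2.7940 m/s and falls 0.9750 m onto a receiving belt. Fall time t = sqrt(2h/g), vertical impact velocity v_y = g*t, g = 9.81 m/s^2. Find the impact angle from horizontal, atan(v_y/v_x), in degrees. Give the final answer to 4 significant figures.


t = sqrt(2*0.9750/9.81) = 0.445844 s
v_y = 9.81 * 0.445844 = 4.37373 m/s
angle = atan(4.37373 / 2.7940) = 57.43 deg


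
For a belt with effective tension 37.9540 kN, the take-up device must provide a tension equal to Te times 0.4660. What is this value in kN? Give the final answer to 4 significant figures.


T_tu = 37.9540 * 0.4660
T_tu = 17.69 kN


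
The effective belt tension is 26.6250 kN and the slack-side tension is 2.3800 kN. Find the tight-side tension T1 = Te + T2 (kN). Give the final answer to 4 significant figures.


T1 = Te + T2 = 26.6250 + 2.3800
T1 = 29.00 kN


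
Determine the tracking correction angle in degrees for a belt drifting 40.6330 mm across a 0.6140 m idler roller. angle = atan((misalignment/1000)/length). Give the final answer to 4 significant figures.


misalign_m = 40.6330 / 1000 = 0.040633 m
angle = atan(0.040633 / 0.6140)
angle = 3.786 deg


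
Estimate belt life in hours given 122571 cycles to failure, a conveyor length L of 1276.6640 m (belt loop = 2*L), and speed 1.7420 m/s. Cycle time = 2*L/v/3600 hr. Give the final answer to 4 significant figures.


cycle_time = 2 * 1276.6640 / 1.7420 / 3600 = 0.407151 hr
life = 122571 * 0.407151 = 49900 hours


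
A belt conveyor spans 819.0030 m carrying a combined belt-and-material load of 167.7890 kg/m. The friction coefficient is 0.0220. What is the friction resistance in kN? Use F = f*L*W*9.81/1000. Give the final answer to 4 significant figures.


F = 0.0220 * 819.0030 * 167.7890 * 9.81 / 1000
F = 29.66 kN


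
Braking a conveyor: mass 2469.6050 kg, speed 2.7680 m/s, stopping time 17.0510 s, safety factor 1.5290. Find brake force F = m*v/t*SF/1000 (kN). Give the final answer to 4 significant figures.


F = 2469.6050 * 2.7680 / 17.0510 * 1.5290 / 1000
F = 0.6130 kN


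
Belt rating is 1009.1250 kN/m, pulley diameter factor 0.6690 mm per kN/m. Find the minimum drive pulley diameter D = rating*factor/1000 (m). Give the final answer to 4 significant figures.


D = 1009.1250 * 0.6690 / 1000
D = 0.6751 m


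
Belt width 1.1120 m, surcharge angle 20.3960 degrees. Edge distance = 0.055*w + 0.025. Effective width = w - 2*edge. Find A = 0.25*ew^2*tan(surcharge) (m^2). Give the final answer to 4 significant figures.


edge = 0.055*1.1120 + 0.025 = 0.08616 m
ew = 1.1120 - 2*0.08616 = 0.93968 m
A = 0.25 * 0.93968^2 * tan(20.3960 deg)
A = 0.08208 m^2


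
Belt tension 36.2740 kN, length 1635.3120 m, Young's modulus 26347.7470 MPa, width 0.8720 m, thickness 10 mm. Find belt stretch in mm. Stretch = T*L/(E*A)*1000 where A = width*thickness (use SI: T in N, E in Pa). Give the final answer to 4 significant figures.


A = 0.8720 * 0.01 = 0.00872 m^2
Stretch = 36.2740*1000 * 1635.3120 / (26347.7470e6 * 0.00872) * 1000
Stretch = 258.2 mm


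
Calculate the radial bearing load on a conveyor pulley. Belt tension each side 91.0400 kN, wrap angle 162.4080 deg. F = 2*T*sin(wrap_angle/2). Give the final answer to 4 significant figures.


F = 2 * 91.0400 * sin(162.4080/2 deg)
F = 179.9 kN


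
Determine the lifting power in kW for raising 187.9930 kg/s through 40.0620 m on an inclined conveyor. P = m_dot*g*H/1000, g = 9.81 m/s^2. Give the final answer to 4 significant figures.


P = 187.9930 * 9.81 * 40.0620 / 1000
P = 73.88 kW


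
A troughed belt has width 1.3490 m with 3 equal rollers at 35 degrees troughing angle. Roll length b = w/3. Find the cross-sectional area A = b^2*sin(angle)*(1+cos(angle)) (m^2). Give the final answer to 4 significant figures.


b = 1.3490/3 = 0.449667 m
A = 0.449667^2 * sin(35 deg) * (1 + cos(35 deg))
A = 0.2110 m^2


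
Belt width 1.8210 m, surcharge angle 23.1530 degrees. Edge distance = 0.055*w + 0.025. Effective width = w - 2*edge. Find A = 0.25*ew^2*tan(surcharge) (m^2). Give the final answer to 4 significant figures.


edge = 0.055*1.8210 + 0.025 = 0.125155 m
ew = 1.8210 - 2*0.125155 = 1.57069 m
A = 0.25 * 1.57069^2 * tan(23.1530 deg)
A = 0.2637 m^2


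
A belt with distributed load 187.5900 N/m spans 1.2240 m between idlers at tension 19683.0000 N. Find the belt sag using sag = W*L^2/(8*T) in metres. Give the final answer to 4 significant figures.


sag = 187.5900 * 1.2240^2 / (8 * 19683.0000)
sag = 0.001785 m


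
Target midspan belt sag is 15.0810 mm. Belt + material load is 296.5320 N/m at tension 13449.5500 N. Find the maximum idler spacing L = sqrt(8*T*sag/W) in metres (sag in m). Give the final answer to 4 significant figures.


sag = 15.0810/1000 = 0.015081 m
L = sqrt(8 * 13449.5500 * 0.015081 / 296.5320)
L = 2.339 m


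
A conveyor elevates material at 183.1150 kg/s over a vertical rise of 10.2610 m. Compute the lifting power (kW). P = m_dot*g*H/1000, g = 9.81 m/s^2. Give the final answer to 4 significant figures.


P = 183.1150 * 9.81 * 10.2610 / 1000
P = 18.43 kW


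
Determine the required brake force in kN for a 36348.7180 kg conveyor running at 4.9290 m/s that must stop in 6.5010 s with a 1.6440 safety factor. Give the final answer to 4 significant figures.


F = 36348.7180 * 4.9290 / 6.5010 * 1.6440 / 1000
F = 45.31 kN


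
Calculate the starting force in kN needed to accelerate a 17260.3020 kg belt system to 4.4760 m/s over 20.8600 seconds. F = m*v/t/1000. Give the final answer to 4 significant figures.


F = 17260.3020 * 4.4760 / 20.8600 / 1000
F = 3.704 kN


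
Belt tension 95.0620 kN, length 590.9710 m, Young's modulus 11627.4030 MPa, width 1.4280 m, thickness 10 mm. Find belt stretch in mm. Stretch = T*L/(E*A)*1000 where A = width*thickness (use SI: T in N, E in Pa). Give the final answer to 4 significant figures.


A = 1.4280 * 0.01 = 0.01428 m^2
Stretch = 95.0620*1000 * 590.9710 / (11627.4030e6 * 0.01428) * 1000
Stretch = 338.3 mm


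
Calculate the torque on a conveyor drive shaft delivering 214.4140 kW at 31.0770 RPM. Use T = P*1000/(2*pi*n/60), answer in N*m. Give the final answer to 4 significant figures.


omega = 2*pi*31.0770/60 = 3.25438 rad/s
T = 214.4140*1000 / 3.25438
T = 65880 N*m


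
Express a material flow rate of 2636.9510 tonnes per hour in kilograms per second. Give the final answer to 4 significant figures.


m_dot = 2636.9510 * 1000 / 3600
m_dot = 732.5 kg/s


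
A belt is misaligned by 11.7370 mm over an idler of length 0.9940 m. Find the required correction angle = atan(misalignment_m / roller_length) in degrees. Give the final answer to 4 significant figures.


misalign_m = 11.7370 / 1000 = 0.011737 m
angle = atan(0.011737 / 0.9940)
angle = 0.6765 deg


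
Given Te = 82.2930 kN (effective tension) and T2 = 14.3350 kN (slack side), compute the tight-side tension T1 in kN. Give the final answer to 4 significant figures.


T1 = Te + T2 = 82.2930 + 14.3350
T1 = 96.63 kN


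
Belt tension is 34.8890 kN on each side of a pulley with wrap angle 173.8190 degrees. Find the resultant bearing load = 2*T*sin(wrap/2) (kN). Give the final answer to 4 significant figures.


F = 2 * 34.8890 * sin(173.8190/2 deg)
F = 69.68 kN


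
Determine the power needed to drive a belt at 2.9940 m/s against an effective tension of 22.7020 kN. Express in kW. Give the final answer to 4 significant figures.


P = Te * v = 22.7020 * 2.9940
P = 67.97 kW


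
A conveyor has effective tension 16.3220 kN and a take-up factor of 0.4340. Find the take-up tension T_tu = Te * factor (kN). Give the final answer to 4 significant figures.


T_tu = 16.3220 * 0.4340
T_tu = 7.084 kN


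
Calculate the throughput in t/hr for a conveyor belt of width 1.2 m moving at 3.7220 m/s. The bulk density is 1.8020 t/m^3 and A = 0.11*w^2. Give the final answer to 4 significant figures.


A = 0.11 * 1.2^2 = 0.1584 m^2
C = 0.1584 * 3.7220 * 1.8020 * 3600
C = 3825 t/hr


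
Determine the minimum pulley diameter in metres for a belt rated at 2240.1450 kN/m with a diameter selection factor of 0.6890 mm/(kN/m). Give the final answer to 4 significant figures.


D = 2240.1450 * 0.6890 / 1000
D = 1.543 m


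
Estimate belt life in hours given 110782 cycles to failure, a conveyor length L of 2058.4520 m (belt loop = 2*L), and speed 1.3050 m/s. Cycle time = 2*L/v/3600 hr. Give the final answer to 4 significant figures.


cycle_time = 2 * 2058.4520 / 1.3050 / 3600 = 0.87631 hr
life = 110782 * 0.87631 = 97080 hours


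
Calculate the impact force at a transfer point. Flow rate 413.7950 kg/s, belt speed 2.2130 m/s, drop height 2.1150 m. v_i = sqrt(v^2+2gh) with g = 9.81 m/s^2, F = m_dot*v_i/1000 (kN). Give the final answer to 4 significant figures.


v_i = sqrt(2.2130^2 + 2*9.81*2.1150) = 6.81129 m/s
F = 413.7950 * 6.81129 / 1000
F = 2.818 kN


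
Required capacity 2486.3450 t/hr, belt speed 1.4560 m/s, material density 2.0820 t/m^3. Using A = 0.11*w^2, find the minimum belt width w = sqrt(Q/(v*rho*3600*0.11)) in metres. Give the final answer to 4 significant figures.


A_req = 2486.3450 / (1.4560 * 2.0820 * 3600) = 0.227833 m^2
w = sqrt(0.227833 / 0.11)
w = 1.439 m


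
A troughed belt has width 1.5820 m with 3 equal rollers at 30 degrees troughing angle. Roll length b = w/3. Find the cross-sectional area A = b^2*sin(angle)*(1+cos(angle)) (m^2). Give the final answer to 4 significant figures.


b = 1.5820/3 = 0.527333 m
A = 0.527333^2 * sin(30 deg) * (1 + cos(30 deg))
A = 0.2595 m^2


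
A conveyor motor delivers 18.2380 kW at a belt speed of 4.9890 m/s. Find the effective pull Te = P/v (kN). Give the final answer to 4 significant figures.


Te = P / v = 18.2380 / 4.9890
Te = 3.656 kN


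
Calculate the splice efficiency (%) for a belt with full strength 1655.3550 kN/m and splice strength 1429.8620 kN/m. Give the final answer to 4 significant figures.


Eff = 1429.8620 / 1655.3550 * 100
Eff = 86.38 %


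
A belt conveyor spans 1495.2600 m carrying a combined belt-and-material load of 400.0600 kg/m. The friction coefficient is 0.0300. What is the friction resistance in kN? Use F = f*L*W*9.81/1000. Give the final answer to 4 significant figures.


F = 0.0300 * 1495.2600 * 400.0600 * 9.81 / 1000
F = 176.0 kN


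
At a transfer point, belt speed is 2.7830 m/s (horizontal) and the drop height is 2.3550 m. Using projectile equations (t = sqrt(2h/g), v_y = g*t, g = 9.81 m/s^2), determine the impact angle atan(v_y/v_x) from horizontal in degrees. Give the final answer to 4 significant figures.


t = sqrt(2*2.3550/9.81) = 0.692909 s
v_y = 9.81 * 0.692909 = 6.79744 m/s
angle = atan(6.79744 / 2.7830) = 67.73 deg


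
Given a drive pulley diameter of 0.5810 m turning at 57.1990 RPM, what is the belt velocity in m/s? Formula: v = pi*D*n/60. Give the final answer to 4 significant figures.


v = pi * 0.5810 * 57.1990 / 60
v = 1.740 m/s


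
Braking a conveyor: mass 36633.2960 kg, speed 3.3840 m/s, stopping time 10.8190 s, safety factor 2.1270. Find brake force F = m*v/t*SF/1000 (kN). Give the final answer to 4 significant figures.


F = 36633.2960 * 3.3840 / 10.8190 * 2.1270 / 1000
F = 24.37 kN


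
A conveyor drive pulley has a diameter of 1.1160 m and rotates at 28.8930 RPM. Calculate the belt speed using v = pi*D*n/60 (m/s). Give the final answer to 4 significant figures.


v = pi * 1.1160 * 28.8930 / 60
v = 1.688 m/s


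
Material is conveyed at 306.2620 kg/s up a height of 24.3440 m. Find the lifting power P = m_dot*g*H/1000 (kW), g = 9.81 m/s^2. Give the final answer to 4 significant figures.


P = 306.2620 * 9.81 * 24.3440 / 1000
P = 73.14 kW


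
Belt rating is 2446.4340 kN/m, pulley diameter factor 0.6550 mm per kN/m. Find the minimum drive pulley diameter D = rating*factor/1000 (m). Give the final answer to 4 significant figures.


D = 2446.4340 * 0.6550 / 1000
D = 1.602 m


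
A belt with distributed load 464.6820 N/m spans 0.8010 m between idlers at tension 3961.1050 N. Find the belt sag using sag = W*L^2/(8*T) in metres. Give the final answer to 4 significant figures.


sag = 464.6820 * 0.8010^2 / (8 * 3961.1050)
sag = 0.009408 m


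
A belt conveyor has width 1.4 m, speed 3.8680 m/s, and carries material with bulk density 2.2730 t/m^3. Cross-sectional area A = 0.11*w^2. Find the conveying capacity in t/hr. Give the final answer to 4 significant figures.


A = 0.11 * 1.4^2 = 0.2156 m^2
C = 0.2156 * 3.8680 * 2.2730 * 3600
C = 6824 t/hr


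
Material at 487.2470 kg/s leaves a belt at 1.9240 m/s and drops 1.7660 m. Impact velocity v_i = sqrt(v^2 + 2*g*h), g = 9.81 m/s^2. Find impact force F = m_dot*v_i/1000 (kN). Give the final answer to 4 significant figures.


v_i = sqrt(1.9240^2 + 2*9.81*1.7660) = 6.19279 m/s
F = 487.2470 * 6.19279 / 1000
F = 3.017 kN


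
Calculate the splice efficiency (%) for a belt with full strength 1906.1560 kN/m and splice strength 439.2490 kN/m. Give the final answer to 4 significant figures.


Eff = 439.2490 / 1906.1560 * 100
Eff = 23.04 %


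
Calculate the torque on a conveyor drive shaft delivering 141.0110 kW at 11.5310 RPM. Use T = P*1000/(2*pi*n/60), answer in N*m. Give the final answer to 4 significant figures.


omega = 2*pi*11.5310/60 = 1.20752 rad/s
T = 141.0110*1000 / 1.20752
T = 116800 N*m


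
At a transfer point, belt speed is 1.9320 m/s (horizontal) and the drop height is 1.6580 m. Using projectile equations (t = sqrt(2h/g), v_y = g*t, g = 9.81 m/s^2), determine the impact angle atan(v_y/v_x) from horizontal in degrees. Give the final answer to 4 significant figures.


t = sqrt(2*1.6580/9.81) = 0.581397 s
v_y = 9.81 * 0.581397 = 5.7035 m/s
angle = atan(5.7035 / 1.9320) = 71.29 deg


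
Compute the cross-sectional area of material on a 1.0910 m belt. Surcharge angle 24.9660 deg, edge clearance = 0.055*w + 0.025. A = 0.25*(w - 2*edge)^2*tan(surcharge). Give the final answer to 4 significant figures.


edge = 0.055*1.0910 + 0.025 = 0.085005 m
ew = 1.0910 - 2*0.085005 = 0.92099 m
A = 0.25 * 0.92099^2 * tan(24.9660 deg)
A = 0.09873 m^2


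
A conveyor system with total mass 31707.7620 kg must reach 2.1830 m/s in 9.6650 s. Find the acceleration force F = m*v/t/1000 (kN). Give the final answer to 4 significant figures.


F = 31707.7620 * 2.1830 / 9.6650 / 1000
F = 7.162 kN


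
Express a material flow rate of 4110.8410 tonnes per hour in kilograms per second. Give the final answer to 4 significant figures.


m_dot = 4110.8410 * 1000 / 3600
m_dot = 1142 kg/s


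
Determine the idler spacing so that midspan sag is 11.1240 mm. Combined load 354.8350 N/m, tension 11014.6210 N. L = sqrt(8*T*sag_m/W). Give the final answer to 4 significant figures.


sag = 11.1240/1000 = 0.011124 m
L = sqrt(8 * 11014.6210 * 0.011124 / 354.8350)
L = 1.662 m


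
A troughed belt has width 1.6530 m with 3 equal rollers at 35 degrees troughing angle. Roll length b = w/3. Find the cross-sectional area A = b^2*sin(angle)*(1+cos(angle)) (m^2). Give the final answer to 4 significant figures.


b = 1.6530/3 = 0.551 m
A = 0.551^2 * sin(35 deg) * (1 + cos(35 deg))
A = 0.3168 m^2


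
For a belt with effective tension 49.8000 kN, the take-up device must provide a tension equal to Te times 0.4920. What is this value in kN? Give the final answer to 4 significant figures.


T_tu = 49.8000 * 0.4920
T_tu = 24.50 kN


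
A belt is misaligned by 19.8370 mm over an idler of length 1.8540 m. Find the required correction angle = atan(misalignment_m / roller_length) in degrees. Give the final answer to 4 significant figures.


misalign_m = 19.8370 / 1000 = 0.019837 m
angle = atan(0.019837 / 1.8540)
angle = 0.6130 deg


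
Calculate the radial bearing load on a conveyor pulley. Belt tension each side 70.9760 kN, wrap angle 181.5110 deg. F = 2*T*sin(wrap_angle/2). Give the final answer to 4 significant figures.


F = 2 * 70.9760 * sin(181.5110/2 deg)
F = 141.9 kN


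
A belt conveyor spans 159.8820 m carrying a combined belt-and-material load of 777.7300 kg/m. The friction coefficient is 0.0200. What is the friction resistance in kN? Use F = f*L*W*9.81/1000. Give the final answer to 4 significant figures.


F = 0.0200 * 159.8820 * 777.7300 * 9.81 / 1000
F = 24.40 kN


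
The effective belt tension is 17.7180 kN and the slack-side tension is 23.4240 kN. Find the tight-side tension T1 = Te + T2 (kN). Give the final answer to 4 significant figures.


T1 = Te + T2 = 17.7180 + 23.4240
T1 = 41.14 kN


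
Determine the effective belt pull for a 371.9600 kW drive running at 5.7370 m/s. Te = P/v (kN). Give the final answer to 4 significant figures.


Te = P / v = 371.9600 / 5.7370
Te = 64.84 kN


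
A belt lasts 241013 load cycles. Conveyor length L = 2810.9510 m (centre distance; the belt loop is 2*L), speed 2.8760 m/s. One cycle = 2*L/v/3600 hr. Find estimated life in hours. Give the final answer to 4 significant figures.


cycle_time = 2 * 2810.9510 / 2.8760 / 3600 = 0.54299 hr
life = 241013 * 0.54299 = 130900 hours


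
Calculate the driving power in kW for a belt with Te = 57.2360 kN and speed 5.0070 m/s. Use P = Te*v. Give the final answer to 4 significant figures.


P = Te * v = 57.2360 * 5.0070
P = 286.6 kW


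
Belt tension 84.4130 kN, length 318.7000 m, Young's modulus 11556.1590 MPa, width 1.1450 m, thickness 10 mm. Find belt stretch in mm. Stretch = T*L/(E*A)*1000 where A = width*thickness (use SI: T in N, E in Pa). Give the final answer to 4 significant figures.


A = 1.1450 * 0.01 = 0.01145 m^2
Stretch = 84.4130*1000 * 318.7000 / (11556.1590e6 * 0.01145) * 1000
Stretch = 203.3 mm


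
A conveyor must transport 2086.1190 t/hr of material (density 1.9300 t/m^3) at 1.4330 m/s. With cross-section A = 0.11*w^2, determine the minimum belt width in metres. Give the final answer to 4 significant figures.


A_req = 2086.1190 / (1.4330 * 1.9300 * 3600) = 0.209524 m^2
w = sqrt(0.209524 / 0.11)
w = 1.380 m


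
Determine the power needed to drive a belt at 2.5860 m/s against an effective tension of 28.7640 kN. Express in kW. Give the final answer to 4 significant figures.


P = Te * v = 28.7640 * 2.5860
P = 74.38 kW


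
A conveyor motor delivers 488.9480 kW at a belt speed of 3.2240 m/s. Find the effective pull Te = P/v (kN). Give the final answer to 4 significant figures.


Te = P / v = 488.9480 / 3.2240
Te = 151.7 kN


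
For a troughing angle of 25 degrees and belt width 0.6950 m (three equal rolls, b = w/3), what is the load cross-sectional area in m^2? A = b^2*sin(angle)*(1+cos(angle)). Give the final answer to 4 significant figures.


b = 0.6950/3 = 0.231667 m
A = 0.231667^2 * sin(25 deg) * (1 + cos(25 deg))
A = 0.04324 m^2


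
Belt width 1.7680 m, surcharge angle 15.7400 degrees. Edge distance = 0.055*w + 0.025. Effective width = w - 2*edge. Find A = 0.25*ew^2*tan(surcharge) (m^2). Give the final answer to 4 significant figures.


edge = 0.055*1.7680 + 0.025 = 0.12224 m
ew = 1.7680 - 2*0.12224 = 1.52352 m
A = 0.25 * 1.52352^2 * tan(15.7400 deg)
A = 0.1635 m^2


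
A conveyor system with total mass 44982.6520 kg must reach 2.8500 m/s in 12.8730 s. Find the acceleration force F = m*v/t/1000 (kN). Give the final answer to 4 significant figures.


F = 44982.6520 * 2.8500 / 12.8730 / 1000
F = 9.959 kN


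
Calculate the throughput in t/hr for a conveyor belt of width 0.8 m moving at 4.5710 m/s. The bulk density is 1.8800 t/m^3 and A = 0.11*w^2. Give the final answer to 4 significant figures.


A = 0.11 * 0.8^2 = 0.0704 m^2
C = 0.0704 * 4.5710 * 1.8800 * 3600
C = 2178 t/hr


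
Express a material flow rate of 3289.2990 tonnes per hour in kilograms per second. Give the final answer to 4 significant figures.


m_dot = 3289.2990 * 1000 / 3600
m_dot = 913.7 kg/s


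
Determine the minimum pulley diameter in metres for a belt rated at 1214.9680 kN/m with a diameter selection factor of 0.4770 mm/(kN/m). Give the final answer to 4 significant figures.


D = 1214.9680 * 0.4770 / 1000
D = 0.5795 m


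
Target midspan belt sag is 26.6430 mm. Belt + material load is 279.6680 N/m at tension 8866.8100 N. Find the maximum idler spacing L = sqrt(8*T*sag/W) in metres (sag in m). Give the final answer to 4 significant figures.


sag = 26.6430/1000 = 0.026643 m
L = sqrt(8 * 8866.8100 * 0.026643 / 279.6680)
L = 2.600 m


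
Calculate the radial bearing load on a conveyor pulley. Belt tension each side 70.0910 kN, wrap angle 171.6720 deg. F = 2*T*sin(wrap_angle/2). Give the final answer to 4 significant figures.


F = 2 * 70.0910 * sin(171.6720/2 deg)
F = 139.8 kN


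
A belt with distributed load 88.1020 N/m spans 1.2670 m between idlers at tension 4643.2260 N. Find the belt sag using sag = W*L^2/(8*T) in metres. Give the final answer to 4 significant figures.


sag = 88.1020 * 1.2670^2 / (8 * 4643.2260)
sag = 0.003807 m


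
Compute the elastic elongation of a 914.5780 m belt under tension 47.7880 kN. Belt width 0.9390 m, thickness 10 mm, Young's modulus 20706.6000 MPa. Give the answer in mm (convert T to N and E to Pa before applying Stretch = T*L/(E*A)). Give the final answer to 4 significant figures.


A = 0.9390 * 0.01 = 0.00939 m^2
Stretch = 47.7880*1000 * 914.5780 / (20706.6000e6 * 0.00939) * 1000
Stretch = 224.8 mm


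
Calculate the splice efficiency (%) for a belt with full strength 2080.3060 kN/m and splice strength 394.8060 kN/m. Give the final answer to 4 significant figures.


Eff = 394.8060 / 2080.3060 * 100
Eff = 18.98 %


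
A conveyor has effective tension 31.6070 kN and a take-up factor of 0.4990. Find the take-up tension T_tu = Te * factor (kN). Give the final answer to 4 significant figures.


T_tu = 31.6070 * 0.4990
T_tu = 15.77 kN


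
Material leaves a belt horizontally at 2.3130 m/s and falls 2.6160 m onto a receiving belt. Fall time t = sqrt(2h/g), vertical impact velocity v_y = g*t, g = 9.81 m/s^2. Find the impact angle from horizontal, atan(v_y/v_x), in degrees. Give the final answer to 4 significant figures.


t = sqrt(2*2.6160/9.81) = 0.730297 s
v_y = 9.81 * 0.730297 = 7.16421 m/s
angle = atan(7.16421 / 2.3130) = 72.11 deg


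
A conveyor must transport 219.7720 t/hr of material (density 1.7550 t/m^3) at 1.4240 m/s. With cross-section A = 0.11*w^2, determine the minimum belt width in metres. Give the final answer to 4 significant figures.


A_req = 219.7720 / (1.4240 * 1.7550 * 3600) = 0.0244277 m^2
w = sqrt(0.0244277 / 0.11)
w = 0.4712 m


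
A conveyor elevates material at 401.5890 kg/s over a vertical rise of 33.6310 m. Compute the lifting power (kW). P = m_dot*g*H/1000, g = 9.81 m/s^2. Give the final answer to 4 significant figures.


P = 401.5890 * 9.81 * 33.6310 / 1000
P = 132.5 kW


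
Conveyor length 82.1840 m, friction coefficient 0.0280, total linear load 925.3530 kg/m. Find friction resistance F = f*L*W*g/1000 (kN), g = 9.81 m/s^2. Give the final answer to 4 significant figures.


F = 0.0280 * 82.1840 * 925.3530 * 9.81 / 1000
F = 20.89 kN


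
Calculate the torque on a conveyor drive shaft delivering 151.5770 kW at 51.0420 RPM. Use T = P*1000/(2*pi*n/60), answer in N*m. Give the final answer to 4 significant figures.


omega = 2*pi*51.0420/60 = 5.34511 rad/s
T = 151.5770*1000 / 5.34511
T = 28360 N*m


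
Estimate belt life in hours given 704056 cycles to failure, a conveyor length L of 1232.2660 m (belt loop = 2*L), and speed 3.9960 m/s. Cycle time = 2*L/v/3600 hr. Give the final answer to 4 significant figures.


cycle_time = 2 * 1232.2660 / 3.9960 / 3600 = 0.171319 hr
life = 704056 * 0.171319 = 120600 hours


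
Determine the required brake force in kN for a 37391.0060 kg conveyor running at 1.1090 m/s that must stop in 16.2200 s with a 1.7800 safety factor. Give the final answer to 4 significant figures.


F = 37391.0060 * 1.1090 / 16.2200 * 1.7800 / 1000
F = 4.551 kN


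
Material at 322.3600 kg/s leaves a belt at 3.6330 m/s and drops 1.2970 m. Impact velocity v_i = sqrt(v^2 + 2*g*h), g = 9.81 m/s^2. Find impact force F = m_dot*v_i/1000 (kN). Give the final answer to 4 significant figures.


v_i = sqrt(3.6330^2 + 2*9.81*1.2970) = 6.21658 m/s
F = 322.3600 * 6.21658 / 1000
F = 2.004 kN


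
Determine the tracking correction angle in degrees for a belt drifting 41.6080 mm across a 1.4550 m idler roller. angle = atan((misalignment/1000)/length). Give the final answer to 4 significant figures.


misalign_m = 41.6080 / 1000 = 0.041608 m
angle = atan(0.041608 / 1.4550)
angle = 1.638 deg


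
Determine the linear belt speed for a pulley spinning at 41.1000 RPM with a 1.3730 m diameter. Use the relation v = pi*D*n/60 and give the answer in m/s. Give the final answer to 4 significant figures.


v = pi * 1.3730 * 41.1000 / 60
v = 2.955 m/s


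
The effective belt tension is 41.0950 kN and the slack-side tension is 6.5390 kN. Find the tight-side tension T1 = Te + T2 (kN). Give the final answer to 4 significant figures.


T1 = Te + T2 = 41.0950 + 6.5390
T1 = 47.63 kN


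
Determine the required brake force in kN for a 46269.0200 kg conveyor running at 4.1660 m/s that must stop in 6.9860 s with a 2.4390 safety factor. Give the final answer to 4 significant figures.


F = 46269.0200 * 4.1660 / 6.9860 * 2.4390 / 1000
F = 67.30 kN


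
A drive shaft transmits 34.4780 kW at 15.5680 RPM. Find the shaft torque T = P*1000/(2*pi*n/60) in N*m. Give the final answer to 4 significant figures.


omega = 2*pi*15.5680/60 = 1.63028 rad/s
T = 34.4780*1000 / 1.63028
T = 21150 N*m


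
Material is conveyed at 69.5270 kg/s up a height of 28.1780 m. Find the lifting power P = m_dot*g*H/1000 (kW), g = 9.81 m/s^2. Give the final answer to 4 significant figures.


P = 69.5270 * 9.81 * 28.1780 / 1000
P = 19.22 kW


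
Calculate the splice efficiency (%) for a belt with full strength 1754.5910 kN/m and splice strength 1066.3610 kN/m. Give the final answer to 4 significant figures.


Eff = 1066.3610 / 1754.5910 * 100
Eff = 60.78 %


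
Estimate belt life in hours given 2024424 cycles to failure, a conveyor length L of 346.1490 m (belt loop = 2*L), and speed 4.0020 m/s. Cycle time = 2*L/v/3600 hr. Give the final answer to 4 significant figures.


cycle_time = 2 * 346.1490 / 4.0020 / 3600 = 0.0480522 hr
life = 2024424 * 0.0480522 = 97280 hours


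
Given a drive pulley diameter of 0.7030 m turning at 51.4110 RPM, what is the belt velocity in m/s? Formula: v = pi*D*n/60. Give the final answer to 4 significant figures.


v = pi * 0.7030 * 51.4110 / 60
v = 1.892 m/s


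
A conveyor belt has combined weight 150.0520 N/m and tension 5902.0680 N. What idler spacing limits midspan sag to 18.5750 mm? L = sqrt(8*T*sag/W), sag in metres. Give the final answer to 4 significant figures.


sag = 18.5750/1000 = 0.018575 m
L = sqrt(8 * 5902.0680 * 0.018575 / 150.0520)
L = 2.418 m


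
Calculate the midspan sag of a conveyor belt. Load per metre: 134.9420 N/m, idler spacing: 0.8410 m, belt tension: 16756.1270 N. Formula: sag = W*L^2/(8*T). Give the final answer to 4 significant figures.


sag = 134.9420 * 0.8410^2 / (8 * 16756.1270)
sag = 0.0007120 m


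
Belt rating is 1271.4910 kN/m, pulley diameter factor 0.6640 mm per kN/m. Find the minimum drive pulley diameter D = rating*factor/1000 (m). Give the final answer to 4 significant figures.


D = 1271.4910 * 0.6640 / 1000
D = 0.8443 m


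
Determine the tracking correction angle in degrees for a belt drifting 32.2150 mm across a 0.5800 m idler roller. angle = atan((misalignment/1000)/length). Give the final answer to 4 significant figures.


misalign_m = 32.2150 / 1000 = 0.032215 m
angle = atan(0.032215 / 0.5800)
angle = 3.179 deg


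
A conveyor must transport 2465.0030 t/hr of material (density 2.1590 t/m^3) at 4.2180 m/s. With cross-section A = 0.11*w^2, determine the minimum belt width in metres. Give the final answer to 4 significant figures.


A_req = 2465.0030 / (4.2180 * 2.1590 * 3600) = 0.0751892 m^2
w = sqrt(0.0751892 / 0.11)
w = 0.8268 m


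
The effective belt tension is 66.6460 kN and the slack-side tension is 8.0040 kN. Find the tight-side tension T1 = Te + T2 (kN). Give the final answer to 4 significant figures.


T1 = Te + T2 = 66.6460 + 8.0040
T1 = 74.65 kN


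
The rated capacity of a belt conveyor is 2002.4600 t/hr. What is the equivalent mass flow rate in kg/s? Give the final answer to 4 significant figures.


m_dot = 2002.4600 * 1000 / 3600
m_dot = 556.2 kg/s


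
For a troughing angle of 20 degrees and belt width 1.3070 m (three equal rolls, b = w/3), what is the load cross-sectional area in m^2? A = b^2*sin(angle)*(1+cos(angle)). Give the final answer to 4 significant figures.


b = 1.3070/3 = 0.435667 m
A = 0.435667^2 * sin(20 deg) * (1 + cos(20 deg))
A = 0.1259 m^2


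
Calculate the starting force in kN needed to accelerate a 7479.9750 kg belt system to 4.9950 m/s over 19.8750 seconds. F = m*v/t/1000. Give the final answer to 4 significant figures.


F = 7479.9750 * 4.9950 / 19.8750 / 1000
F = 1.880 kN


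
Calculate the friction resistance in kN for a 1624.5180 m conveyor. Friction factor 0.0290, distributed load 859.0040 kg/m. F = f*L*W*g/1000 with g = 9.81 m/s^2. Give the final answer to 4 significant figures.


F = 0.0290 * 1624.5180 * 859.0040 * 9.81 / 1000
F = 397.0 kN


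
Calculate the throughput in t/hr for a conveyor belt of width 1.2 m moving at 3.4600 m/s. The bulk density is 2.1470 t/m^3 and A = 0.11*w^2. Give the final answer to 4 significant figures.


A = 0.11 * 1.2^2 = 0.1584 m^2
C = 0.1584 * 3.4600 * 2.1470 * 3600
C = 4236 t/hr


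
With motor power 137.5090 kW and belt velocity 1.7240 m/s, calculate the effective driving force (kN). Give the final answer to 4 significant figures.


Te = P / v = 137.5090 / 1.7240
Te = 79.76 kN
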